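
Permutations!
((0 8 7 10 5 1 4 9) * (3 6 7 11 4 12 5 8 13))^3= (0 6 8 9 3 10 4 13 7 11)= [6, 1, 2, 10, 13, 5, 8, 11, 9, 3, 4, 0, 12, 7]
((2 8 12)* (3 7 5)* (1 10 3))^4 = (1 5 7 3 10)(2 8 12) = [0, 5, 8, 10, 4, 7, 6, 3, 12, 9, 1, 11, 2]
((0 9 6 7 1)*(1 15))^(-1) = (0 1 15 7 6 9) = [1, 15, 2, 3, 4, 5, 9, 6, 8, 0, 10, 11, 12, 13, 14, 7]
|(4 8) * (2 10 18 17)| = 4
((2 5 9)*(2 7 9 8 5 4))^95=(2 4)(5 8)(7 9)=[0, 1, 4, 3, 2, 8, 6, 9, 5, 7]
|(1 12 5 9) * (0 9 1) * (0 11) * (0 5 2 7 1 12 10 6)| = 10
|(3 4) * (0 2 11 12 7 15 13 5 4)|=10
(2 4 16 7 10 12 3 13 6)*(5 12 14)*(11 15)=(2 4 16 7 10 14 5 12 3 13 6)(11 15)=[0, 1, 4, 13, 16, 12, 2, 10, 8, 9, 14, 15, 3, 6, 5, 11, 7]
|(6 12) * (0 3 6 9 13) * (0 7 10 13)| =|(0 3 6 12 9)(7 10 13)| =15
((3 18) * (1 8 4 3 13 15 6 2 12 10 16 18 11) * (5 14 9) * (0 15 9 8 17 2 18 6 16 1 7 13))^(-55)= (18)(3 4 8 14 5 9 13 7 11)= [0, 1, 2, 4, 8, 9, 6, 11, 14, 13, 10, 3, 12, 7, 5, 15, 16, 17, 18]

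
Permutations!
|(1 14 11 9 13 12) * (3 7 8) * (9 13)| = |(1 14 11 13 12)(3 7 8)| = 15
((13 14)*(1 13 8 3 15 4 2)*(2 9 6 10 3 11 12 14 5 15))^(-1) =(1 2 3 10 6 9 4 15 5 13)(8 14 12 11) =[0, 2, 3, 10, 15, 13, 9, 7, 14, 4, 6, 8, 11, 1, 12, 5]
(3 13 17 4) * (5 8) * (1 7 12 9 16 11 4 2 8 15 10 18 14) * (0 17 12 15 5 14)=(0 17 2 8 14 1 7 15 10 18)(3 13 12 9 16 11 4)=[17, 7, 8, 13, 3, 5, 6, 15, 14, 16, 18, 4, 9, 12, 1, 10, 11, 2, 0]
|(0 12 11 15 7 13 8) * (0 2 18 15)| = |(0 12 11)(2 18 15 7 13 8)| = 6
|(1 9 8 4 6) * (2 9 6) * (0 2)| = 10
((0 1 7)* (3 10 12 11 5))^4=(0 1 7)(3 5 11 12 10)=[1, 7, 2, 5, 4, 11, 6, 0, 8, 9, 3, 12, 10]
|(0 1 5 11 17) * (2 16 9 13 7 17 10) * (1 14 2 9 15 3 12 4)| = |(0 14 2 16 15 3 12 4 1 5 11 10 9 13 7 17)| = 16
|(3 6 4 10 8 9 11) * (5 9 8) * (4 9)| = 12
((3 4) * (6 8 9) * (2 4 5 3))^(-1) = (2 4)(3 5)(6 9 8) = [0, 1, 4, 5, 2, 3, 9, 7, 6, 8]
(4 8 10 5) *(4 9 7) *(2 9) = (2 9 7 4 8 10 5) = [0, 1, 9, 3, 8, 2, 6, 4, 10, 7, 5]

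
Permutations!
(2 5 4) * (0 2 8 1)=(0 2 5 4 8 1)=[2, 0, 5, 3, 8, 4, 6, 7, 1]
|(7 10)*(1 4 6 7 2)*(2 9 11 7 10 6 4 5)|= 15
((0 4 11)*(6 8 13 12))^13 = [4, 1, 2, 3, 11, 5, 8, 7, 13, 9, 10, 0, 6, 12] = (0 4 11)(6 8 13 12)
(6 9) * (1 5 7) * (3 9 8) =[0, 5, 2, 9, 4, 7, 8, 1, 3, 6] =(1 5 7)(3 9 6 8)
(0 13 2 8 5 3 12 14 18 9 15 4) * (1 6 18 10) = [13, 6, 8, 12, 0, 3, 18, 7, 5, 15, 1, 11, 14, 2, 10, 4, 16, 17, 9] = (0 13 2 8 5 3 12 14 10 1 6 18 9 15 4)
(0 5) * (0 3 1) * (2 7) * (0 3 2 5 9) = [9, 3, 7, 1, 4, 2, 6, 5, 8, 0] = (0 9)(1 3)(2 7 5)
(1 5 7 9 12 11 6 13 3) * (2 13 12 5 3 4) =[0, 3, 13, 1, 2, 7, 12, 9, 8, 5, 10, 6, 11, 4] =(1 3)(2 13 4)(5 7 9)(6 12 11)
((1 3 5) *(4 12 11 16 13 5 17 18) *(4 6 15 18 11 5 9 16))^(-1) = [0, 5, 2, 1, 11, 12, 18, 7, 8, 13, 10, 17, 4, 16, 14, 6, 9, 3, 15] = (1 5 12 4 11 17 3)(6 18 15)(9 13 16)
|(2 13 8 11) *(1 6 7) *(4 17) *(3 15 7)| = 20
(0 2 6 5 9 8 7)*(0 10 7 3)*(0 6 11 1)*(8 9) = (0 2 11 1)(3 6 5 8)(7 10) = [2, 0, 11, 6, 4, 8, 5, 10, 3, 9, 7, 1]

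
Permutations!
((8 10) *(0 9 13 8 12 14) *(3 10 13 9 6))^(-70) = (0 3 12)(6 10 14) = [3, 1, 2, 12, 4, 5, 10, 7, 8, 9, 14, 11, 0, 13, 6]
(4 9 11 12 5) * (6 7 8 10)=[0, 1, 2, 3, 9, 4, 7, 8, 10, 11, 6, 12, 5]=(4 9 11 12 5)(6 7 8 10)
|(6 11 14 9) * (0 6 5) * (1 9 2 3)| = |(0 6 11 14 2 3 1 9 5)| = 9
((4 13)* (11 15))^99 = (4 13)(11 15) = [0, 1, 2, 3, 13, 5, 6, 7, 8, 9, 10, 15, 12, 4, 14, 11]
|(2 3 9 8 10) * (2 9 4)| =|(2 3 4)(8 10 9)| =3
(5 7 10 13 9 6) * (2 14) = (2 14)(5 7 10 13 9 6) = [0, 1, 14, 3, 4, 7, 5, 10, 8, 6, 13, 11, 12, 9, 2]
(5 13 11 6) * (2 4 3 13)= [0, 1, 4, 13, 3, 2, 5, 7, 8, 9, 10, 6, 12, 11]= (2 4 3 13 11 6 5)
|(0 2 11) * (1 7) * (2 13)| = 4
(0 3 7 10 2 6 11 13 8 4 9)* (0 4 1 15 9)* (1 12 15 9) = [3, 9, 6, 7, 0, 5, 11, 10, 12, 4, 2, 13, 15, 8, 14, 1] = (0 3 7 10 2 6 11 13 8 12 15 1 9 4)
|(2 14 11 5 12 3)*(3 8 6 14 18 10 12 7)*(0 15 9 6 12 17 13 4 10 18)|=20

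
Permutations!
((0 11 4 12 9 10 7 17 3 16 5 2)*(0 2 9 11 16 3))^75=(0 7 9 16 17 10 5)=[7, 1, 2, 3, 4, 0, 6, 9, 8, 16, 5, 11, 12, 13, 14, 15, 17, 10]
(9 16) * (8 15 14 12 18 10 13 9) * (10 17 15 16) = (8 16)(9 10 13)(12 18 17 15 14) = [0, 1, 2, 3, 4, 5, 6, 7, 16, 10, 13, 11, 18, 9, 12, 14, 8, 15, 17]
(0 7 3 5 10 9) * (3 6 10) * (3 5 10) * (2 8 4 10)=(0 7 6 3 2 8 4 10 9)=[7, 1, 8, 2, 10, 5, 3, 6, 4, 0, 9]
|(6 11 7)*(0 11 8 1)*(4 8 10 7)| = 15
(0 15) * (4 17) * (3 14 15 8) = (0 8 3 14 15)(4 17) = [8, 1, 2, 14, 17, 5, 6, 7, 3, 9, 10, 11, 12, 13, 15, 0, 16, 4]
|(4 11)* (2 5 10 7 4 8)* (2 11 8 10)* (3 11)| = |(2 5)(3 11 10 7 4 8)| = 6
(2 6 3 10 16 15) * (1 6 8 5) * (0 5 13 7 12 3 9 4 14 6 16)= [5, 16, 8, 10, 14, 1, 9, 12, 13, 4, 0, 11, 3, 7, 6, 2, 15]= (0 5 1 16 15 2 8 13 7 12 3 10)(4 14 6 9)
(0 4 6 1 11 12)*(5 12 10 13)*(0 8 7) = [4, 11, 2, 3, 6, 12, 1, 0, 7, 9, 13, 10, 8, 5] = (0 4 6 1 11 10 13 5 12 8 7)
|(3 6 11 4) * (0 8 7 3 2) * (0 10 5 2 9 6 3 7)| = 12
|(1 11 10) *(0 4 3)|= 3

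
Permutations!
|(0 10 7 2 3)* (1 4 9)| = |(0 10 7 2 3)(1 4 9)| = 15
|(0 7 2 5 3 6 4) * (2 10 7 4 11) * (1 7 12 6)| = |(0 4)(1 7 10 12 6 11 2 5 3)| = 18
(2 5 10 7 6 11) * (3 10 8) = (2 5 8 3 10 7 6 11) = [0, 1, 5, 10, 4, 8, 11, 6, 3, 9, 7, 2]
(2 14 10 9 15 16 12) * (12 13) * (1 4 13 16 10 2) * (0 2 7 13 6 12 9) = [2, 4, 14, 3, 6, 5, 12, 13, 8, 15, 0, 11, 1, 9, 7, 10, 16] = (16)(0 2 14 7 13 9 15 10)(1 4 6 12)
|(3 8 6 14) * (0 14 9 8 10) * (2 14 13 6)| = 9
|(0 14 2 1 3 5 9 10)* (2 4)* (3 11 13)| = |(0 14 4 2 1 11 13 3 5 9 10)| = 11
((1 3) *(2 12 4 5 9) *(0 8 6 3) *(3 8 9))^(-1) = [1, 3, 9, 5, 12, 4, 8, 7, 6, 0, 10, 11, 2] = (0 1 3 5 4 12 2 9)(6 8)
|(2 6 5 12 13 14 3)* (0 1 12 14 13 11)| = 20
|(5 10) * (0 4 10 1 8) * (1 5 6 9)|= |(0 4 10 6 9 1 8)|= 7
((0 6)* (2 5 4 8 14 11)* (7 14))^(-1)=(0 6)(2 11 14 7 8 4 5)=[6, 1, 11, 3, 5, 2, 0, 8, 4, 9, 10, 14, 12, 13, 7]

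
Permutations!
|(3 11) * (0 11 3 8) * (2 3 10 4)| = |(0 11 8)(2 3 10 4)| = 12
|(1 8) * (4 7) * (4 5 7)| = |(1 8)(5 7)| = 2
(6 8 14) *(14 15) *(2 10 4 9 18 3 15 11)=(2 10 4 9 18 3 15 14 6 8 11)=[0, 1, 10, 15, 9, 5, 8, 7, 11, 18, 4, 2, 12, 13, 6, 14, 16, 17, 3]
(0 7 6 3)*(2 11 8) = (0 7 6 3)(2 11 8) = [7, 1, 11, 0, 4, 5, 3, 6, 2, 9, 10, 8]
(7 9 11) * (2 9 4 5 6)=(2 9 11 7 4 5 6)=[0, 1, 9, 3, 5, 6, 2, 4, 8, 11, 10, 7]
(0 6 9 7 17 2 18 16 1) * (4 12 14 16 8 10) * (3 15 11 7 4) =(0 6 9 4 12 14 16 1)(2 18 8 10 3 15 11 7 17) =[6, 0, 18, 15, 12, 5, 9, 17, 10, 4, 3, 7, 14, 13, 16, 11, 1, 2, 8]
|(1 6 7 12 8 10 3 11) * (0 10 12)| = 14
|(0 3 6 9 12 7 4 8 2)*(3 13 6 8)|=10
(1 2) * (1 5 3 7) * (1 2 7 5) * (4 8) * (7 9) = (1 9 7 2)(3 5)(4 8) = [0, 9, 1, 5, 8, 3, 6, 2, 4, 7]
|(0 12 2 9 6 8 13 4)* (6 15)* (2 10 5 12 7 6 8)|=|(0 7 6 2 9 15 8 13 4)(5 12 10)|=9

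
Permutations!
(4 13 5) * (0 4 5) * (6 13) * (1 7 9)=(0 4 6 13)(1 7 9)=[4, 7, 2, 3, 6, 5, 13, 9, 8, 1, 10, 11, 12, 0]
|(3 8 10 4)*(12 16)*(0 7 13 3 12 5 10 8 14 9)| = |(0 7 13 3 14 9)(4 12 16 5 10)| = 30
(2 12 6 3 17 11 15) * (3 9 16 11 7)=[0, 1, 12, 17, 4, 5, 9, 3, 8, 16, 10, 15, 6, 13, 14, 2, 11, 7]=(2 12 6 9 16 11 15)(3 17 7)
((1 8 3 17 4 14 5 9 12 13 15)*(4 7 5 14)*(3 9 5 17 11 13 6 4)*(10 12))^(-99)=(7 17)=[0, 1, 2, 3, 4, 5, 6, 17, 8, 9, 10, 11, 12, 13, 14, 15, 16, 7]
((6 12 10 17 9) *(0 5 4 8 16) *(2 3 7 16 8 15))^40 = [0, 1, 2, 3, 4, 5, 6, 7, 8, 9, 10, 11, 12, 13, 14, 15, 16, 17] = (17)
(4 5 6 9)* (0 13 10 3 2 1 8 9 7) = [13, 8, 1, 2, 5, 6, 7, 0, 9, 4, 3, 11, 12, 10] = (0 13 10 3 2 1 8 9 4 5 6 7)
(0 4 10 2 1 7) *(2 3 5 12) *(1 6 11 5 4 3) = (0 3 4 10 1 7)(2 6 11 5 12) = [3, 7, 6, 4, 10, 12, 11, 0, 8, 9, 1, 5, 2]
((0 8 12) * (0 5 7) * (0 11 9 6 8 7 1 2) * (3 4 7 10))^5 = (0 11 5 3 6 2 7 12 10 9 1 4 8) = [11, 4, 7, 6, 8, 3, 2, 12, 0, 1, 9, 5, 10]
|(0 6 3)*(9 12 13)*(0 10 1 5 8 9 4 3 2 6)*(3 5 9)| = |(1 9 12 13 4 5 8 3 10)(2 6)| = 18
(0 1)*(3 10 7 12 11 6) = (0 1)(3 10 7 12 11 6) = [1, 0, 2, 10, 4, 5, 3, 12, 8, 9, 7, 6, 11]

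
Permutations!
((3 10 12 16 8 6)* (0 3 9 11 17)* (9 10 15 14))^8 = (0 3 15 14 9 11 17)(6 16 10 8 12) = [3, 1, 2, 15, 4, 5, 16, 7, 12, 11, 8, 17, 6, 13, 9, 14, 10, 0]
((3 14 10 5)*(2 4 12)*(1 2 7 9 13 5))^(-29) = (1 7 3 2 9 14 4 13 10 12 5) = [0, 7, 9, 2, 13, 1, 6, 3, 8, 14, 12, 11, 5, 10, 4]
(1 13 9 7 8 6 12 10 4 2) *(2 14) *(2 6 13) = (1 2)(4 14 6 12 10)(7 8 13 9) = [0, 2, 1, 3, 14, 5, 12, 8, 13, 7, 4, 11, 10, 9, 6]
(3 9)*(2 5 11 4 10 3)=[0, 1, 5, 9, 10, 11, 6, 7, 8, 2, 3, 4]=(2 5 11 4 10 3 9)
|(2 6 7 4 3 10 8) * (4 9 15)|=9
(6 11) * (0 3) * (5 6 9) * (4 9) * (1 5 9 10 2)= [3, 5, 1, 0, 10, 6, 11, 7, 8, 9, 2, 4]= (0 3)(1 5 6 11 4 10 2)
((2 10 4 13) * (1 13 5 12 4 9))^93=(1 10 13 9 2)=[0, 10, 1, 3, 4, 5, 6, 7, 8, 2, 13, 11, 12, 9]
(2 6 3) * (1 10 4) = (1 10 4)(2 6 3) = [0, 10, 6, 2, 1, 5, 3, 7, 8, 9, 4]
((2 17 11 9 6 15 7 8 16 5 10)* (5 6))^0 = [0, 1, 2, 3, 4, 5, 6, 7, 8, 9, 10, 11, 12, 13, 14, 15, 16, 17] = (17)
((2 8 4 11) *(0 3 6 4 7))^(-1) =(0 7 8 2 11 4 6 3) =[7, 1, 11, 0, 6, 5, 3, 8, 2, 9, 10, 4]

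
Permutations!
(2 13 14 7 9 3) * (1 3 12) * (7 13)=(1 3 2 7 9 12)(13 14)=[0, 3, 7, 2, 4, 5, 6, 9, 8, 12, 10, 11, 1, 14, 13]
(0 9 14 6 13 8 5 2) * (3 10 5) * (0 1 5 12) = (0 9 14 6 13 8 3 10 12)(1 5 2) = [9, 5, 1, 10, 4, 2, 13, 7, 3, 14, 12, 11, 0, 8, 6]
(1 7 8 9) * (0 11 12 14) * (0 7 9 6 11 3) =(0 3)(1 9)(6 11 12 14 7 8) =[3, 9, 2, 0, 4, 5, 11, 8, 6, 1, 10, 12, 14, 13, 7]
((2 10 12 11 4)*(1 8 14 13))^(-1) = [0, 13, 4, 3, 11, 5, 6, 7, 1, 9, 2, 12, 10, 14, 8] = (1 13 14 8)(2 4 11 12 10)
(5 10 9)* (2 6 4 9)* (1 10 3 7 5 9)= (1 10 2 6 4)(3 7 5)= [0, 10, 6, 7, 1, 3, 4, 5, 8, 9, 2]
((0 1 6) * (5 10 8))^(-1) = (0 6 1)(5 8 10) = [6, 0, 2, 3, 4, 8, 1, 7, 10, 9, 5]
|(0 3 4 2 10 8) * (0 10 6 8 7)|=|(0 3 4 2 6 8 10 7)|=8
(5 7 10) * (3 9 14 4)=(3 9 14 4)(5 7 10)=[0, 1, 2, 9, 3, 7, 6, 10, 8, 14, 5, 11, 12, 13, 4]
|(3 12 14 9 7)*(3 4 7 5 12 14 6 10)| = 14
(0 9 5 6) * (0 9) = (5 6 9) = [0, 1, 2, 3, 4, 6, 9, 7, 8, 5]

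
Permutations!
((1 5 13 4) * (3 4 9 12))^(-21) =(13) =[0, 1, 2, 3, 4, 5, 6, 7, 8, 9, 10, 11, 12, 13]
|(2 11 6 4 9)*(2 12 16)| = |(2 11 6 4 9 12 16)| = 7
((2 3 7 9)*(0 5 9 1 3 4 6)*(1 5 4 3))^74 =(0 6 4)(2 9 5 7 3) =[6, 1, 9, 2, 0, 7, 4, 3, 8, 5]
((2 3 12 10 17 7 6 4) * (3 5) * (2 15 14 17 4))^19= (2 17 4 3 6 14 10 5 7 15 12)= [0, 1, 17, 6, 3, 7, 14, 15, 8, 9, 5, 11, 2, 13, 10, 12, 16, 4]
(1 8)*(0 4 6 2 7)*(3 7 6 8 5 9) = (0 4 8 1 5 9 3 7)(2 6) = [4, 5, 6, 7, 8, 9, 2, 0, 1, 3]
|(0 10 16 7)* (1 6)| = |(0 10 16 7)(1 6)| = 4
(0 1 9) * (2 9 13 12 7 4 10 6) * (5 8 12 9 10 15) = (0 1 13 9)(2 10 6)(4 15 5 8 12 7) = [1, 13, 10, 3, 15, 8, 2, 4, 12, 0, 6, 11, 7, 9, 14, 5]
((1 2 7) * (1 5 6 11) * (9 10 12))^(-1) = (1 11 6 5 7 2)(9 12 10) = [0, 11, 1, 3, 4, 7, 5, 2, 8, 12, 9, 6, 10]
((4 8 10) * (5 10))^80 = (10) = [0, 1, 2, 3, 4, 5, 6, 7, 8, 9, 10]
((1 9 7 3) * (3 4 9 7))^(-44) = (1 7 4 9 3) = [0, 7, 2, 1, 9, 5, 6, 4, 8, 3]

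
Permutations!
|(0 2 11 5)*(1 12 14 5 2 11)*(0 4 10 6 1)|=21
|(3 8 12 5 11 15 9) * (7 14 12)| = 9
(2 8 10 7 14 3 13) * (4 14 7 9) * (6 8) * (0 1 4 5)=(0 1 4 14 3 13 2 6 8 10 9 5)=[1, 4, 6, 13, 14, 0, 8, 7, 10, 5, 9, 11, 12, 2, 3]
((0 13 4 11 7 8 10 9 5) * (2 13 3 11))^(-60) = (13)(0 8)(3 10)(5 7)(9 11) = [8, 1, 2, 10, 4, 7, 6, 5, 0, 11, 3, 9, 12, 13]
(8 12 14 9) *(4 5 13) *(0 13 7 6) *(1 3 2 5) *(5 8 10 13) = (0 5 7 6)(1 3 2 8 12 14 9 10 13 4) = [5, 3, 8, 2, 1, 7, 0, 6, 12, 10, 13, 11, 14, 4, 9]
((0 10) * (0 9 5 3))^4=(0 3 5 9 10)=[3, 1, 2, 5, 4, 9, 6, 7, 8, 10, 0]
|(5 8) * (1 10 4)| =|(1 10 4)(5 8)| =6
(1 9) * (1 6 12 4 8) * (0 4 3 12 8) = (0 4)(1 9 6 8)(3 12) = [4, 9, 2, 12, 0, 5, 8, 7, 1, 6, 10, 11, 3]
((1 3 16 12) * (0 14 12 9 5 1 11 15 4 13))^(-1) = [13, 5, 2, 1, 15, 9, 6, 7, 8, 16, 10, 12, 14, 4, 0, 11, 3] = (0 13 4 15 11 12 14)(1 5 9 16 3)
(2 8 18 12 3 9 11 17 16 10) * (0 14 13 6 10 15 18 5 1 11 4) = (0 14 13 6 10 2 8 5 1 11 17 16 15 18 12 3 9 4) = [14, 11, 8, 9, 0, 1, 10, 7, 5, 4, 2, 17, 3, 6, 13, 18, 15, 16, 12]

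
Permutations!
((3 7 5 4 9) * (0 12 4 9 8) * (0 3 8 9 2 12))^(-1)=(2 5 7 3 8 9 4 12)=[0, 1, 5, 8, 12, 7, 6, 3, 9, 4, 10, 11, 2]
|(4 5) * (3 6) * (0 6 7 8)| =10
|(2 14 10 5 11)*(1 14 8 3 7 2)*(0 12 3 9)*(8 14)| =12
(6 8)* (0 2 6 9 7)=[2, 1, 6, 3, 4, 5, 8, 0, 9, 7]=(0 2 6 8 9 7)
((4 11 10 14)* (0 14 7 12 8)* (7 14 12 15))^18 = (15)(4 10)(11 14) = [0, 1, 2, 3, 10, 5, 6, 7, 8, 9, 4, 14, 12, 13, 11, 15]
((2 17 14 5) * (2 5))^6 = (17) = [0, 1, 2, 3, 4, 5, 6, 7, 8, 9, 10, 11, 12, 13, 14, 15, 16, 17]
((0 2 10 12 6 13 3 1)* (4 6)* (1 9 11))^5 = [6, 4, 13, 2, 11, 5, 1, 7, 8, 10, 3, 12, 9, 0] = (0 6 1 4 11 12 9 10 3 2 13)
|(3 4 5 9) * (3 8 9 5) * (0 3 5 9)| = 6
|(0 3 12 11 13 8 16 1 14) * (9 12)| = |(0 3 9 12 11 13 8 16 1 14)| = 10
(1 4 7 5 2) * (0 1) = [1, 4, 0, 3, 7, 2, 6, 5] = (0 1 4 7 5 2)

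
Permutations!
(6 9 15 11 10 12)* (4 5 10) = (4 5 10 12 6 9 15 11) = [0, 1, 2, 3, 5, 10, 9, 7, 8, 15, 12, 4, 6, 13, 14, 11]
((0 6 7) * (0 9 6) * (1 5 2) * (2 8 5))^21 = (9)(1 2)(5 8) = [0, 2, 1, 3, 4, 8, 6, 7, 5, 9]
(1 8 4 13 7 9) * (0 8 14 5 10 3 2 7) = (0 8 4 13)(1 14 5 10 3 2 7 9) = [8, 14, 7, 2, 13, 10, 6, 9, 4, 1, 3, 11, 12, 0, 5]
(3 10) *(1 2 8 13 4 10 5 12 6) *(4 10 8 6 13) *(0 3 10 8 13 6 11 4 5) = (0 3)(1 2 11 4 13 8 5 12 6) = [3, 2, 11, 0, 13, 12, 1, 7, 5, 9, 10, 4, 6, 8]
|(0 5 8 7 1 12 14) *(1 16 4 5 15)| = |(0 15 1 12 14)(4 5 8 7 16)| = 5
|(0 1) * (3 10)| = |(0 1)(3 10)| = 2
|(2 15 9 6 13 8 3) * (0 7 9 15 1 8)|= |(15)(0 7 9 6 13)(1 8 3 2)|= 20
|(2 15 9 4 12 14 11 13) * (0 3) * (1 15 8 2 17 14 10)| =|(0 3)(1 15 9 4 12 10)(2 8)(11 13 17 14)| =12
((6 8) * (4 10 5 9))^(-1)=(4 9 5 10)(6 8)=[0, 1, 2, 3, 9, 10, 8, 7, 6, 5, 4]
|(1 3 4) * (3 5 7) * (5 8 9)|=|(1 8 9 5 7 3 4)|=7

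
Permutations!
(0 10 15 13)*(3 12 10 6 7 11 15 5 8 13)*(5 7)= (0 6 5 8 13)(3 12 10 7 11 15)= [6, 1, 2, 12, 4, 8, 5, 11, 13, 9, 7, 15, 10, 0, 14, 3]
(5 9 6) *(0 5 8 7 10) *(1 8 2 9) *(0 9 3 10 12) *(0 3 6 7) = (0 5 1 8)(2 6)(3 10 9 7 12) = [5, 8, 6, 10, 4, 1, 2, 12, 0, 7, 9, 11, 3]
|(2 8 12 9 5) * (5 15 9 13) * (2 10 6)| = |(2 8 12 13 5 10 6)(9 15)| = 14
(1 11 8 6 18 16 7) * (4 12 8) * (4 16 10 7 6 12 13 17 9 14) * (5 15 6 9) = (1 11 16 9 14 4 13 17 5 15 6 18 10 7)(8 12) = [0, 11, 2, 3, 13, 15, 18, 1, 12, 14, 7, 16, 8, 17, 4, 6, 9, 5, 10]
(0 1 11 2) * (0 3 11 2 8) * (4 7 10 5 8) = (0 1 2 3 11 4 7 10 5 8) = [1, 2, 3, 11, 7, 8, 6, 10, 0, 9, 5, 4]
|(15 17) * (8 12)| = |(8 12)(15 17)| = 2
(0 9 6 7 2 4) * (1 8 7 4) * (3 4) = (0 9 6 3 4)(1 8 7 2) = [9, 8, 1, 4, 0, 5, 3, 2, 7, 6]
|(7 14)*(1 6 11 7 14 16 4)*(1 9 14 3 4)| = |(1 6 11 7 16)(3 4 9 14)| = 20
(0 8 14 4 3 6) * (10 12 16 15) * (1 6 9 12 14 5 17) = (0 8 5 17 1 6)(3 9 12 16 15 10 14 4) = [8, 6, 2, 9, 3, 17, 0, 7, 5, 12, 14, 11, 16, 13, 4, 10, 15, 1]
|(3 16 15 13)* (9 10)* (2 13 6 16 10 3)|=6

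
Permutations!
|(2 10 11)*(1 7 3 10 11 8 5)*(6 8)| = |(1 7 3 10 6 8 5)(2 11)| = 14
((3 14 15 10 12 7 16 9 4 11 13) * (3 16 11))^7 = (3 13 10 4 11 15 9 7 14 16 12) = [0, 1, 2, 13, 11, 5, 6, 14, 8, 7, 4, 15, 3, 10, 16, 9, 12]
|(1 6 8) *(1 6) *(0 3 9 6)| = |(0 3 9 6 8)| = 5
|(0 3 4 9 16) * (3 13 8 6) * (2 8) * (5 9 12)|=|(0 13 2 8 6 3 4 12 5 9 16)|=11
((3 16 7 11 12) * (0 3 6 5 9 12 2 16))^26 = [0, 1, 7, 3, 4, 12, 9, 2, 8, 6, 10, 16, 5, 13, 14, 15, 11] = (2 7)(5 12)(6 9)(11 16)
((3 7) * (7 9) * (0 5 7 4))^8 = (0 7 9)(3 4 5) = [7, 1, 2, 4, 5, 3, 6, 9, 8, 0]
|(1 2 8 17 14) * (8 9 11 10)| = 8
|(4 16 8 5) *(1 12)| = 4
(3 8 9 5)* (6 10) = (3 8 9 5)(6 10) = [0, 1, 2, 8, 4, 3, 10, 7, 9, 5, 6]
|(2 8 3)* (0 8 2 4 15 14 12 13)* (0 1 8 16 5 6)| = |(0 16 5 6)(1 8 3 4 15 14 12 13)| = 8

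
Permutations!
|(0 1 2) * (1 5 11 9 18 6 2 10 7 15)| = 28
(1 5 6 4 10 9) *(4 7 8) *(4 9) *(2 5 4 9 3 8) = (1 4 10 9)(2 5 6 7)(3 8) = [0, 4, 5, 8, 10, 6, 7, 2, 3, 1, 9]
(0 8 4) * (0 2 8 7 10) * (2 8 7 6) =(0 6 2 7 10)(4 8) =[6, 1, 7, 3, 8, 5, 2, 10, 4, 9, 0]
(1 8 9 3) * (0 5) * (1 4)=(0 5)(1 8 9 3 4)=[5, 8, 2, 4, 1, 0, 6, 7, 9, 3]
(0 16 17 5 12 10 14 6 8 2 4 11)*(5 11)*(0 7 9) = (0 16 17 11 7 9)(2 4 5 12 10 14 6 8) = [16, 1, 4, 3, 5, 12, 8, 9, 2, 0, 14, 7, 10, 13, 6, 15, 17, 11]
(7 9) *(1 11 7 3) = [0, 11, 2, 1, 4, 5, 6, 9, 8, 3, 10, 7] = (1 11 7 9 3)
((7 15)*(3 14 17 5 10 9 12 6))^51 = (3 5 12 14 10 6 17 9)(7 15) = [0, 1, 2, 5, 4, 12, 17, 15, 8, 3, 6, 11, 14, 13, 10, 7, 16, 9]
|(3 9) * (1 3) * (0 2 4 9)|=|(0 2 4 9 1 3)|=6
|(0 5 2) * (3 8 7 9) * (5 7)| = |(0 7 9 3 8 5 2)| = 7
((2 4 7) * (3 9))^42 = (9) = [0, 1, 2, 3, 4, 5, 6, 7, 8, 9]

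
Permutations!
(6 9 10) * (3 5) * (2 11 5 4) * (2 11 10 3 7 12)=(2 10 6 9 3 4 11 5 7 12)=[0, 1, 10, 4, 11, 7, 9, 12, 8, 3, 6, 5, 2]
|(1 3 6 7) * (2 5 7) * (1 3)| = 5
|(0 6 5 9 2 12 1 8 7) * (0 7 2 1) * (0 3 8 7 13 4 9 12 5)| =|(0 6)(1 7 13 4 9)(2 5 12 3 8)| =10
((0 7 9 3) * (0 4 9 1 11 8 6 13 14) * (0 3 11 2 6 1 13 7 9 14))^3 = [8, 7, 13, 3, 4, 5, 0, 9, 6, 1, 10, 2, 12, 11, 14] = (14)(0 8 6)(1 7 9)(2 13 11)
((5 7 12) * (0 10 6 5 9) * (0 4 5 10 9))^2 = (0 4 7)(5 12 9) = [4, 1, 2, 3, 7, 12, 6, 0, 8, 5, 10, 11, 9]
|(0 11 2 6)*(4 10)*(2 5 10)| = 7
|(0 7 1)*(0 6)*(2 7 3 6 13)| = |(0 3 6)(1 13 2 7)| = 12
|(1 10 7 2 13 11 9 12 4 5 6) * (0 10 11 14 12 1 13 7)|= |(0 10)(1 11 9)(2 7)(4 5 6 13 14 12)|= 6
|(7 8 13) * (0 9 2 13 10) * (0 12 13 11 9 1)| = |(0 1)(2 11 9)(7 8 10 12 13)| = 30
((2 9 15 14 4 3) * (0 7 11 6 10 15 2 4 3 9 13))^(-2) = (0 2 4 14 10 11)(3 15 6 7 13 9) = [2, 1, 4, 15, 14, 5, 7, 13, 8, 3, 11, 0, 12, 9, 10, 6]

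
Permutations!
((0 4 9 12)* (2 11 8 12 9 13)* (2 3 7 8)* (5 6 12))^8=(0 12 6 5 8 7 3 13 4)=[12, 1, 2, 13, 0, 8, 5, 3, 7, 9, 10, 11, 6, 4]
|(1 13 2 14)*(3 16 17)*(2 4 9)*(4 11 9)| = 6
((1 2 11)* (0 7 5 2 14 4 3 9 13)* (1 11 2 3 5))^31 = (0 4 13 14 9 1 3 7 5) = [4, 3, 2, 7, 13, 0, 6, 5, 8, 1, 10, 11, 12, 14, 9]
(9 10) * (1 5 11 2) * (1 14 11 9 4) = [0, 5, 14, 3, 1, 9, 6, 7, 8, 10, 4, 2, 12, 13, 11] = (1 5 9 10 4)(2 14 11)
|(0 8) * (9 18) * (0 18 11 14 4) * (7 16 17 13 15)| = |(0 8 18 9 11 14 4)(7 16 17 13 15)| = 35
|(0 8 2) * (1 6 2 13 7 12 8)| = |(0 1 6 2)(7 12 8 13)| = 4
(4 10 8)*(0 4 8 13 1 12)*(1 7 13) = (0 4 10 1 12)(7 13) = [4, 12, 2, 3, 10, 5, 6, 13, 8, 9, 1, 11, 0, 7]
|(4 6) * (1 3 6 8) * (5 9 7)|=15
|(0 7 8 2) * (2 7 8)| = 4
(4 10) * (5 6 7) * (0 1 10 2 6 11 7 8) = (0 1 10 4 2 6 8)(5 11 7) = [1, 10, 6, 3, 2, 11, 8, 5, 0, 9, 4, 7]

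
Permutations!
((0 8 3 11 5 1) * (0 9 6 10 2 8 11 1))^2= [5, 6, 3, 9, 4, 11, 2, 7, 1, 10, 8, 0]= (0 5 11)(1 6 2 3 9 10 8)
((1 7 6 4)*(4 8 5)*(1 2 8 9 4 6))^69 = (1 7)(2 6)(4 5)(8 9) = [0, 7, 6, 3, 5, 4, 2, 1, 9, 8]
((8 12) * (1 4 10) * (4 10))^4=[0, 1, 2, 3, 4, 5, 6, 7, 8, 9, 10, 11, 12]=(12)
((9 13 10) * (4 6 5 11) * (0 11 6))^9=(13)(5 6)=[0, 1, 2, 3, 4, 6, 5, 7, 8, 9, 10, 11, 12, 13]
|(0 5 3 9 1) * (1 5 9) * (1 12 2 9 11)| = 15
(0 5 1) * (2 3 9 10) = (0 5 1)(2 3 9 10) = [5, 0, 3, 9, 4, 1, 6, 7, 8, 10, 2]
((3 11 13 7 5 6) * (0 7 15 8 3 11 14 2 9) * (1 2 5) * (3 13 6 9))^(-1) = (0 9 5 14 3 2 1 7)(6 11)(8 15 13) = [9, 7, 1, 2, 4, 14, 11, 0, 15, 5, 10, 6, 12, 8, 3, 13]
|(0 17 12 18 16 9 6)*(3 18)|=|(0 17 12 3 18 16 9 6)|=8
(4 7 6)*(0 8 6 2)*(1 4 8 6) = [6, 4, 0, 3, 7, 5, 8, 2, 1] = (0 6 8 1 4 7 2)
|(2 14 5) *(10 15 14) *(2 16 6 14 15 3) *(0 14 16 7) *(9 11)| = 12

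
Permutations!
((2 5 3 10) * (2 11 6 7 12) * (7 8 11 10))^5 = (12)(6 11 8) = [0, 1, 2, 3, 4, 5, 11, 7, 6, 9, 10, 8, 12]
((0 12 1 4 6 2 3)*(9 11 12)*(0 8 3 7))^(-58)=[4, 0, 12, 3, 9, 5, 11, 1, 8, 6, 10, 2, 7]=(0 4 9 6 11 2 12 7 1)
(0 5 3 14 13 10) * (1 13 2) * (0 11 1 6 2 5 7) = (0 7)(1 13 10 11)(2 6)(3 14 5) = [7, 13, 6, 14, 4, 3, 2, 0, 8, 9, 11, 1, 12, 10, 5]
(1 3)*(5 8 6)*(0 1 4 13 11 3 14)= [1, 14, 2, 4, 13, 8, 5, 7, 6, 9, 10, 3, 12, 11, 0]= (0 1 14)(3 4 13 11)(5 8 6)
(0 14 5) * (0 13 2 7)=(0 14 5 13 2 7)=[14, 1, 7, 3, 4, 13, 6, 0, 8, 9, 10, 11, 12, 2, 5]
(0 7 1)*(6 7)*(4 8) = (0 6 7 1)(4 8) = [6, 0, 2, 3, 8, 5, 7, 1, 4]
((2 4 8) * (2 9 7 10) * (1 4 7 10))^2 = (1 8 10 7 4 9 2) = [0, 8, 1, 3, 9, 5, 6, 4, 10, 2, 7]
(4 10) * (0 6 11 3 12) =(0 6 11 3 12)(4 10) =[6, 1, 2, 12, 10, 5, 11, 7, 8, 9, 4, 3, 0]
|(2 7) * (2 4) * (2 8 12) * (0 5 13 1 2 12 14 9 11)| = 11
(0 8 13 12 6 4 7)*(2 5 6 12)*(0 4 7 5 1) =(0 8 13 2 1)(4 5 6 7) =[8, 0, 1, 3, 5, 6, 7, 4, 13, 9, 10, 11, 12, 2]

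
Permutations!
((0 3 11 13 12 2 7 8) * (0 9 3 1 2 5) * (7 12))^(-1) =(0 5 12 2 1)(3 9 8 7 13 11) =[5, 0, 1, 9, 4, 12, 6, 13, 7, 8, 10, 3, 2, 11]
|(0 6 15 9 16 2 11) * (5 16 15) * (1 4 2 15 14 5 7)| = 35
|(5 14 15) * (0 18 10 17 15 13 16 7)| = 10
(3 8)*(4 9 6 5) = (3 8)(4 9 6 5) = [0, 1, 2, 8, 9, 4, 5, 7, 3, 6]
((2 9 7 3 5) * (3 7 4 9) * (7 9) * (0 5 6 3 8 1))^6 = [5, 0, 8, 3, 4, 2, 6, 7, 1, 9] = (9)(0 5 2 8 1)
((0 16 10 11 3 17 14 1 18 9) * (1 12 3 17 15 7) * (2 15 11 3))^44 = (0 10 11 14 2 7 18)(1 9 16 3 17 12 15) = [10, 9, 7, 17, 4, 5, 6, 18, 8, 16, 11, 14, 15, 13, 2, 1, 3, 12, 0]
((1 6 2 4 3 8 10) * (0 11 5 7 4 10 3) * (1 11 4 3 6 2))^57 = (0 4)(1 11 3)(2 5 8)(6 10 7) = [4, 11, 5, 1, 0, 8, 10, 6, 2, 9, 7, 3]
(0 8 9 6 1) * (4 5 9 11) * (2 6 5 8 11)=[11, 0, 6, 3, 8, 9, 1, 7, 2, 5, 10, 4]=(0 11 4 8 2 6 1)(5 9)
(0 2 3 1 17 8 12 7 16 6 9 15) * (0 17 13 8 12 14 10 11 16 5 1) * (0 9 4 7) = (0 2 3 9 15 17 12)(1 13 8 14 10 11 16 6 4 7 5) = [2, 13, 3, 9, 7, 1, 4, 5, 14, 15, 11, 16, 0, 8, 10, 17, 6, 12]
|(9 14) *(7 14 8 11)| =|(7 14 9 8 11)| =5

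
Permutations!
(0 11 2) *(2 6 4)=(0 11 6 4 2)=[11, 1, 0, 3, 2, 5, 4, 7, 8, 9, 10, 6]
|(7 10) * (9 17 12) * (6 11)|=|(6 11)(7 10)(9 17 12)|=6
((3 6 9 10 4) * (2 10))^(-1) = (2 9 6 3 4 10) = [0, 1, 9, 4, 10, 5, 3, 7, 8, 6, 2]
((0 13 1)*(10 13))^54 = (0 13)(1 10) = [13, 10, 2, 3, 4, 5, 6, 7, 8, 9, 1, 11, 12, 0]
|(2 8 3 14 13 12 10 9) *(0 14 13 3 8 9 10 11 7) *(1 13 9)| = |(0 14 3 9 2 1 13 12 11 7)| = 10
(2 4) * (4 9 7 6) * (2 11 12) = (2 9 7 6 4 11 12) = [0, 1, 9, 3, 11, 5, 4, 6, 8, 7, 10, 12, 2]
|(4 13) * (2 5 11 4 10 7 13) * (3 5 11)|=|(2 11 4)(3 5)(7 13 10)|=6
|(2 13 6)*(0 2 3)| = 5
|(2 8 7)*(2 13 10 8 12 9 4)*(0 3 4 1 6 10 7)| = 10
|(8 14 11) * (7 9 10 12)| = |(7 9 10 12)(8 14 11)| = 12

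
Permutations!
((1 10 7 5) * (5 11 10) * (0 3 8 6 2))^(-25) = (1 5)(7 10 11) = [0, 5, 2, 3, 4, 1, 6, 10, 8, 9, 11, 7]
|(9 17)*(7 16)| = |(7 16)(9 17)| = 2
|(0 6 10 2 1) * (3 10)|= 6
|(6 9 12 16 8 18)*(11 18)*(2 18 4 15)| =|(2 18 6 9 12 16 8 11 4 15)| =10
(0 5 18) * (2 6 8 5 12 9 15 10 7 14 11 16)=(0 12 9 15 10 7 14 11 16 2 6 8 5 18)=[12, 1, 6, 3, 4, 18, 8, 14, 5, 15, 7, 16, 9, 13, 11, 10, 2, 17, 0]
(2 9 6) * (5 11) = (2 9 6)(5 11) = [0, 1, 9, 3, 4, 11, 2, 7, 8, 6, 10, 5]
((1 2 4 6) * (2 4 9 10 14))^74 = (1 6 4)(2 10)(9 14) = [0, 6, 10, 3, 1, 5, 4, 7, 8, 14, 2, 11, 12, 13, 9]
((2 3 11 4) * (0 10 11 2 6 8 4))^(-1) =[11, 1, 3, 2, 8, 5, 4, 7, 6, 9, 0, 10] =(0 11 10)(2 3)(4 8 6)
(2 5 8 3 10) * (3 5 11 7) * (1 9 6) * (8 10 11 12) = (1 9 6)(2 12 8 5 10)(3 11 7) = [0, 9, 12, 11, 4, 10, 1, 3, 5, 6, 2, 7, 8]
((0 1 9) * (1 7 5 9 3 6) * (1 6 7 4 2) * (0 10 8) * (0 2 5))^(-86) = [10, 4, 0, 5, 8, 2, 6, 9, 7, 1, 3] = (0 10 3 5 2)(1 4 8 7 9)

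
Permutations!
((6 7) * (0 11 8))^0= [0, 1, 2, 3, 4, 5, 6, 7, 8, 9, 10, 11]= (11)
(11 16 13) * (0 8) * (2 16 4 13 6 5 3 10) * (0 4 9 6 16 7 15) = (16)(0 8 4 13 11 9 6 5 3 10 2 7 15) = [8, 1, 7, 10, 13, 3, 5, 15, 4, 6, 2, 9, 12, 11, 14, 0, 16]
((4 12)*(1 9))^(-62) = (12) = [0, 1, 2, 3, 4, 5, 6, 7, 8, 9, 10, 11, 12]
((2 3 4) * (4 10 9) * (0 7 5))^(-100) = (10)(0 5 7) = [5, 1, 2, 3, 4, 7, 6, 0, 8, 9, 10]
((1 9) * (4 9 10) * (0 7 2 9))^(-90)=(0 7 2 9 1 10 4)=[7, 10, 9, 3, 0, 5, 6, 2, 8, 1, 4]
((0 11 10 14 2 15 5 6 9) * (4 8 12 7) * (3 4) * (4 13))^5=(0 15 11 5 10 6 14 9 2)(3 7 12 8 4 13)=[15, 1, 0, 7, 13, 10, 14, 12, 4, 2, 6, 5, 8, 3, 9, 11]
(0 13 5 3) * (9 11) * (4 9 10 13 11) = [11, 1, 2, 0, 9, 3, 6, 7, 8, 4, 13, 10, 12, 5] = (0 11 10 13 5 3)(4 9)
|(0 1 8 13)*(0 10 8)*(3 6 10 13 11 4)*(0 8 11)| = |(13)(0 1 8)(3 6 10 11 4)| = 15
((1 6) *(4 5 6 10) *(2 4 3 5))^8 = (1 5 10 6 3) = [0, 5, 2, 1, 4, 10, 3, 7, 8, 9, 6]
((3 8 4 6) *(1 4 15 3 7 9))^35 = (3 15 8) = [0, 1, 2, 15, 4, 5, 6, 7, 3, 9, 10, 11, 12, 13, 14, 8]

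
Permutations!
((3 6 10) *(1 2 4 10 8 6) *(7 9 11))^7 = (1 4 3 2 10)(6 8)(7 9 11) = [0, 4, 10, 2, 3, 5, 8, 9, 6, 11, 1, 7]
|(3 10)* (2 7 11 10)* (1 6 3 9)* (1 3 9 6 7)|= 8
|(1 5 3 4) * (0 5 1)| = |(0 5 3 4)| = 4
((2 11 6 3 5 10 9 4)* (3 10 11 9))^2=[0, 1, 4, 11, 9, 6, 3, 7, 8, 2, 5, 10]=(2 4 9)(3 11 10 5 6)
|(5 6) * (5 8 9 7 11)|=|(5 6 8 9 7 11)|=6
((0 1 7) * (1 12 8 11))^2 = (0 8 1)(7 12 11) = [8, 0, 2, 3, 4, 5, 6, 12, 1, 9, 10, 7, 11]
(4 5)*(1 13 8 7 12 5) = [0, 13, 2, 3, 1, 4, 6, 12, 7, 9, 10, 11, 5, 8] = (1 13 8 7 12 5 4)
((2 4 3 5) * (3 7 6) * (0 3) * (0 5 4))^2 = (0 4 6 2 3 7 5) = [4, 1, 3, 7, 6, 0, 2, 5]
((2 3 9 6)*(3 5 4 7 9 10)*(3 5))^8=(10)=[0, 1, 2, 3, 4, 5, 6, 7, 8, 9, 10]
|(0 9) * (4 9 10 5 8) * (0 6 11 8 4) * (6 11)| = 7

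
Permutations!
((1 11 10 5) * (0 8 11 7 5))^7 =(0 10 11 8)(1 7 5) =[10, 7, 2, 3, 4, 1, 6, 5, 0, 9, 11, 8]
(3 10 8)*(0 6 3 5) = (0 6 3 10 8 5) = [6, 1, 2, 10, 4, 0, 3, 7, 5, 9, 8]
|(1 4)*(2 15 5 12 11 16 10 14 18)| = |(1 4)(2 15 5 12 11 16 10 14 18)| = 18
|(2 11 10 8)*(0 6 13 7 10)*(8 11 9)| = |(0 6 13 7 10 11)(2 9 8)| = 6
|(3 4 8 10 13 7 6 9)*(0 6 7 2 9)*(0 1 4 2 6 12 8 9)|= |(0 12 8 10 13 6 1 4 9 3 2)|= 11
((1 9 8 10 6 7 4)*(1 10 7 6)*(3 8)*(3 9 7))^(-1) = (1 10 4 7)(3 8) = [0, 10, 2, 8, 7, 5, 6, 1, 3, 9, 4]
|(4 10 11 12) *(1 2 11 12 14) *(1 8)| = |(1 2 11 14 8)(4 10 12)| = 15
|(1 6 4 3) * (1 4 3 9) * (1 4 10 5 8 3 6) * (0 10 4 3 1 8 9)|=|(0 10 5 9 3 4)(1 8)|=6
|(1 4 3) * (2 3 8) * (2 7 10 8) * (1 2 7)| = |(1 4 7 10 8)(2 3)| = 10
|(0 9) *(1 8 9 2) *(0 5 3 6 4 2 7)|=8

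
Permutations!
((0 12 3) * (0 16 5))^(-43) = (0 3 5 12 16) = [3, 1, 2, 5, 4, 12, 6, 7, 8, 9, 10, 11, 16, 13, 14, 15, 0]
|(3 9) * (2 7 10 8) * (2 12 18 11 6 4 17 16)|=22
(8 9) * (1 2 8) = (1 2 8 9) = [0, 2, 8, 3, 4, 5, 6, 7, 9, 1]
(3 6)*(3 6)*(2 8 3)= (2 8 3)= [0, 1, 8, 2, 4, 5, 6, 7, 3]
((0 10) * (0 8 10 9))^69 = (0 9)(8 10) = [9, 1, 2, 3, 4, 5, 6, 7, 10, 0, 8]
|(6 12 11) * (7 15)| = 6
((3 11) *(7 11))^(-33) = (11) = [0, 1, 2, 3, 4, 5, 6, 7, 8, 9, 10, 11]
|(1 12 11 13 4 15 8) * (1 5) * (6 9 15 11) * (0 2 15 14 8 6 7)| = 33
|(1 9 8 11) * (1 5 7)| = |(1 9 8 11 5 7)| = 6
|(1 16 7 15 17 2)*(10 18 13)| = |(1 16 7 15 17 2)(10 18 13)| = 6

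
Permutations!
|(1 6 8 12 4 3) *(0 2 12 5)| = 9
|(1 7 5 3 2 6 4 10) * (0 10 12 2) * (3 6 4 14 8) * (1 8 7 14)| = 60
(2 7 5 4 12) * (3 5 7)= (2 3 5 4 12)= [0, 1, 3, 5, 12, 4, 6, 7, 8, 9, 10, 11, 2]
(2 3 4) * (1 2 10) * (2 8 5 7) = (1 8 5 7 2 3 4 10) = [0, 8, 3, 4, 10, 7, 6, 2, 5, 9, 1]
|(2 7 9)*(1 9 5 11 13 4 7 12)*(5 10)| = 12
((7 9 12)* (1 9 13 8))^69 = [0, 7, 2, 3, 4, 5, 6, 1, 12, 13, 10, 11, 8, 9] = (1 7)(8 12)(9 13)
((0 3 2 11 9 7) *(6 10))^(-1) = (0 7 9 11 2 3)(6 10) = [7, 1, 3, 0, 4, 5, 10, 9, 8, 11, 6, 2]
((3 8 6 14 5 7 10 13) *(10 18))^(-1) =(3 13 10 18 7 5 14 6 8) =[0, 1, 2, 13, 4, 14, 8, 5, 3, 9, 18, 11, 12, 10, 6, 15, 16, 17, 7]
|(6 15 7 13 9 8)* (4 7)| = |(4 7 13 9 8 6 15)| = 7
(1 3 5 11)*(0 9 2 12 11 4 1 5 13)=[9, 3, 12, 13, 1, 4, 6, 7, 8, 2, 10, 5, 11, 0]=(0 9 2 12 11 5 4 1 3 13)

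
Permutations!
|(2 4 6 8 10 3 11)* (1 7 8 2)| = |(1 7 8 10 3 11)(2 4 6)| = 6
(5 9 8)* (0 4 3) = (0 4 3)(5 9 8) = [4, 1, 2, 0, 3, 9, 6, 7, 5, 8]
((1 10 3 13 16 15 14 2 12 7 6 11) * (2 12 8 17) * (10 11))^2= [0, 1, 17, 16, 4, 5, 3, 10, 2, 9, 13, 11, 6, 15, 7, 12, 14, 8]= (2 17 8)(3 16 14 7 10 13 15 12 6)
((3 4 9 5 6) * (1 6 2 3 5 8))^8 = (9) = [0, 1, 2, 3, 4, 5, 6, 7, 8, 9]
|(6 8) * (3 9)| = |(3 9)(6 8)| = 2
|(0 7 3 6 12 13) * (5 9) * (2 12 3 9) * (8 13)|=|(0 7 9 5 2 12 8 13)(3 6)|=8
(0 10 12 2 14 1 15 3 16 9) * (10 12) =(0 12 2 14 1 15 3 16 9) =[12, 15, 14, 16, 4, 5, 6, 7, 8, 0, 10, 11, 2, 13, 1, 3, 9]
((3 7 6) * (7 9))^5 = (3 9 7 6) = [0, 1, 2, 9, 4, 5, 3, 6, 8, 7]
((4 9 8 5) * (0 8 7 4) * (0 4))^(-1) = [7, 1, 2, 3, 5, 8, 6, 9, 0, 4] = (0 7 9 4 5 8)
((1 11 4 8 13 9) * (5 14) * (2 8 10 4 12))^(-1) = (1 9 13 8 2 12 11)(4 10)(5 14) = [0, 9, 12, 3, 10, 14, 6, 7, 2, 13, 4, 1, 11, 8, 5]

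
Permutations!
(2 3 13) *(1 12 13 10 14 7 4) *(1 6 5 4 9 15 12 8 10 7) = (1 8 10 14)(2 3 7 9 15 12 13)(4 6 5) = [0, 8, 3, 7, 6, 4, 5, 9, 10, 15, 14, 11, 13, 2, 1, 12]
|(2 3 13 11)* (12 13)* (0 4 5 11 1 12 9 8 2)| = |(0 4 5 11)(1 12 13)(2 3 9 8)| = 12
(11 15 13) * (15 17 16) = [0, 1, 2, 3, 4, 5, 6, 7, 8, 9, 10, 17, 12, 11, 14, 13, 15, 16] = (11 17 16 15 13)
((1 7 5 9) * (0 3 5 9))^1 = (0 3 5)(1 7 9) = [3, 7, 2, 5, 4, 0, 6, 9, 8, 1]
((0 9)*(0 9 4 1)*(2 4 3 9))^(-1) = (0 1 4 2 9 3) = [1, 4, 9, 0, 2, 5, 6, 7, 8, 3]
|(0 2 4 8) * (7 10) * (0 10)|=6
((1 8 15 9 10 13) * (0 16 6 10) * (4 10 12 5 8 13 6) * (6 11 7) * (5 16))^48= [15, 1, 2, 3, 16, 9, 7, 11, 0, 8, 4, 10, 6, 13, 14, 5, 12]= (0 15 5 9 8)(4 16 12 6 7 11 10)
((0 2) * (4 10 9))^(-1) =[2, 1, 0, 3, 9, 5, 6, 7, 8, 10, 4] =(0 2)(4 9 10)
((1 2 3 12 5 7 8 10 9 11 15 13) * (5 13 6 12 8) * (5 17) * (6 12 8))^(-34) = (1 13 12 15 11 9 10 8 6 3 2)(5 17 7) = [0, 13, 1, 2, 4, 17, 3, 5, 6, 10, 8, 9, 15, 12, 14, 11, 16, 7]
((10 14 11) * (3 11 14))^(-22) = (14)(3 10 11) = [0, 1, 2, 10, 4, 5, 6, 7, 8, 9, 11, 3, 12, 13, 14]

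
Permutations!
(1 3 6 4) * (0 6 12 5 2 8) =(0 6 4 1 3 12 5 2 8) =[6, 3, 8, 12, 1, 2, 4, 7, 0, 9, 10, 11, 5]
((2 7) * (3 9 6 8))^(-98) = (3 6)(8 9) = [0, 1, 2, 6, 4, 5, 3, 7, 9, 8]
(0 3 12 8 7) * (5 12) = [3, 1, 2, 5, 4, 12, 6, 0, 7, 9, 10, 11, 8] = (0 3 5 12 8 7)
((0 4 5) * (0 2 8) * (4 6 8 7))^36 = (8) = [0, 1, 2, 3, 4, 5, 6, 7, 8]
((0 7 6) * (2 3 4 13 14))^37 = [7, 1, 4, 13, 14, 5, 0, 6, 8, 9, 10, 11, 12, 2, 3] = (0 7 6)(2 4 14 3 13)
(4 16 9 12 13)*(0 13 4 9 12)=[13, 1, 2, 3, 16, 5, 6, 7, 8, 0, 10, 11, 4, 9, 14, 15, 12]=(0 13 9)(4 16 12)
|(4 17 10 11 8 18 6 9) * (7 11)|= |(4 17 10 7 11 8 18 6 9)|= 9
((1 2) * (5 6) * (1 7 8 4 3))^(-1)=(1 3 4 8 7 2)(5 6)=[0, 3, 1, 4, 8, 6, 5, 2, 7]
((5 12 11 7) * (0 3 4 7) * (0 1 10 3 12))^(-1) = [5, 11, 2, 10, 3, 7, 6, 4, 8, 9, 1, 12, 0] = (0 5 7 4 3 10 1 11 12)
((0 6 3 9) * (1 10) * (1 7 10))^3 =[9, 1, 2, 6, 4, 5, 0, 10, 8, 3, 7] =(0 9 3 6)(7 10)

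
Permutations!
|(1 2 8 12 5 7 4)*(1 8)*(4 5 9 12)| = |(1 2)(4 8)(5 7)(9 12)| = 2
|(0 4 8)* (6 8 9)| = 5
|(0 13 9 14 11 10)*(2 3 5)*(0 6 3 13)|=9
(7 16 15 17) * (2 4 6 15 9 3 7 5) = [0, 1, 4, 7, 6, 2, 15, 16, 8, 3, 10, 11, 12, 13, 14, 17, 9, 5] = (2 4 6 15 17 5)(3 7 16 9)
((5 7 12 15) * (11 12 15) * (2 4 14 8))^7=(2 8 14 4)(5 7 15)(11 12)=[0, 1, 8, 3, 2, 7, 6, 15, 14, 9, 10, 12, 11, 13, 4, 5]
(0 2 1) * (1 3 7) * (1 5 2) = (0 1)(2 3 7 5) = [1, 0, 3, 7, 4, 2, 6, 5]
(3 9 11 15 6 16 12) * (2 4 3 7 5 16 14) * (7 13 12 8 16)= (2 4 3 9 11 15 6 14)(5 7)(8 16)(12 13)= [0, 1, 4, 9, 3, 7, 14, 5, 16, 11, 10, 15, 13, 12, 2, 6, 8]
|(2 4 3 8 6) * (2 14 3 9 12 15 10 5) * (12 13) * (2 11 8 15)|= |(2 4 9 13 12)(3 15 10 5 11 8 6 14)|= 40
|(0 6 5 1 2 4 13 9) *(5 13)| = |(0 6 13 9)(1 2 4 5)| = 4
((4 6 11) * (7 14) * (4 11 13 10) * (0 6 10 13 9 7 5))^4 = (0 14 9)(5 7 6) = [14, 1, 2, 3, 4, 7, 5, 6, 8, 0, 10, 11, 12, 13, 9]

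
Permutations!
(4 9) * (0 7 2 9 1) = (0 7 2 9 4 1) = [7, 0, 9, 3, 1, 5, 6, 2, 8, 4]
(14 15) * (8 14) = (8 14 15) = [0, 1, 2, 3, 4, 5, 6, 7, 14, 9, 10, 11, 12, 13, 15, 8]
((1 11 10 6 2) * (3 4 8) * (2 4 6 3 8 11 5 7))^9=(1 5 7 2)(3 10 11 4 6)=[0, 5, 1, 10, 6, 7, 3, 2, 8, 9, 11, 4]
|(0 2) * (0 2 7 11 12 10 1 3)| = |(0 7 11 12 10 1 3)| = 7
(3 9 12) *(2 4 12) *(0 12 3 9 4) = (0 12 9 2)(3 4) = [12, 1, 0, 4, 3, 5, 6, 7, 8, 2, 10, 11, 9]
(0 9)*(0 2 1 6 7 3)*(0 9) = (1 6 7 3 9 2) = [0, 6, 1, 9, 4, 5, 7, 3, 8, 2]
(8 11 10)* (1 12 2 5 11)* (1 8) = (1 12 2 5 11 10) = [0, 12, 5, 3, 4, 11, 6, 7, 8, 9, 1, 10, 2]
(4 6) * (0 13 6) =(0 13 6 4) =[13, 1, 2, 3, 0, 5, 4, 7, 8, 9, 10, 11, 12, 6]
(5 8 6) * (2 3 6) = [0, 1, 3, 6, 4, 8, 5, 7, 2] = (2 3 6 5 8)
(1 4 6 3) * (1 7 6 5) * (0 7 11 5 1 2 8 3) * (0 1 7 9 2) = (0 9 2 8 3 11 5)(1 4 7 6) = [9, 4, 8, 11, 7, 0, 1, 6, 3, 2, 10, 5]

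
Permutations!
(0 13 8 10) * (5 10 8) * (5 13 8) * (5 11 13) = (0 8 11 13 5 10) = [8, 1, 2, 3, 4, 10, 6, 7, 11, 9, 0, 13, 12, 5]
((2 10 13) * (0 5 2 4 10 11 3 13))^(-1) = (0 10 4 13 3 11 2 5) = [10, 1, 5, 11, 13, 0, 6, 7, 8, 9, 4, 2, 12, 3]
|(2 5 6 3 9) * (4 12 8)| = 15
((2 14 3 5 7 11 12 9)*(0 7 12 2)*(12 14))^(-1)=(0 9 12 2 11 7)(3 14 5)=[9, 1, 11, 14, 4, 3, 6, 0, 8, 12, 10, 7, 2, 13, 5]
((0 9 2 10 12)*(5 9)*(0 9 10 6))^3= (0 12 6 10 2 5 9)= [12, 1, 5, 3, 4, 9, 10, 7, 8, 0, 2, 11, 6]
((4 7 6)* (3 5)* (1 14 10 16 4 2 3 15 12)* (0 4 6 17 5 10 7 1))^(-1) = (0 12 15 5 17 7 14 1 4)(2 6 16 10 3) = [12, 4, 6, 2, 0, 17, 16, 14, 8, 9, 3, 11, 15, 13, 1, 5, 10, 7]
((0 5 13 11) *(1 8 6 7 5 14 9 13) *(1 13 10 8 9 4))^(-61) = (0 11 13 5 7 6 8 10 9 1 4 14) = [11, 4, 2, 3, 14, 7, 8, 6, 10, 1, 9, 13, 12, 5, 0]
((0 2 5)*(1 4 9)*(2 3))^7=(0 5 2 3)(1 4 9)=[5, 4, 3, 0, 9, 2, 6, 7, 8, 1]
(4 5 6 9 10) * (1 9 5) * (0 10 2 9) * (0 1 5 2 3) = (0 10 4 5 6 2 9 3) = [10, 1, 9, 0, 5, 6, 2, 7, 8, 3, 4]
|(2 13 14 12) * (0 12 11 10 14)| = |(0 12 2 13)(10 14 11)| = 12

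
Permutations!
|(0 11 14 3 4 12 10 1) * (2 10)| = |(0 11 14 3 4 12 2 10 1)| = 9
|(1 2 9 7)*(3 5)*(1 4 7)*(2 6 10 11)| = 6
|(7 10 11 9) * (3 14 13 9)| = 7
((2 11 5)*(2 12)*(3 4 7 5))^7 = [0, 1, 2, 3, 4, 5, 6, 7, 8, 9, 10, 11, 12] = (12)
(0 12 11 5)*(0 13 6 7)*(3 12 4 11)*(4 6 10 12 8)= (0 6 7)(3 8 4 11 5 13 10 12)= [6, 1, 2, 8, 11, 13, 7, 0, 4, 9, 12, 5, 3, 10]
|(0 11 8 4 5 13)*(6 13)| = |(0 11 8 4 5 6 13)| = 7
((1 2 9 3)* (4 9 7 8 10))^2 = (1 7 10 9)(2 8 4 3) = [0, 7, 8, 2, 3, 5, 6, 10, 4, 1, 9]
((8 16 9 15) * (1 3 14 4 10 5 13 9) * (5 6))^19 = (1 13 14 15 10 16 5 3 9 4 8 6) = [0, 13, 2, 9, 8, 3, 1, 7, 6, 4, 16, 11, 12, 14, 15, 10, 5]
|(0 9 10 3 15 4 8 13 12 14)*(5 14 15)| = |(0 9 10 3 5 14)(4 8 13 12 15)| = 30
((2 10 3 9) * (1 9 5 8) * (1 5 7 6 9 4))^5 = [0, 4, 9, 10, 1, 8, 7, 3, 5, 6, 2] = (1 4)(2 9 6 7 3 10)(5 8)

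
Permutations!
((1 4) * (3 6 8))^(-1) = [0, 4, 2, 8, 1, 5, 3, 7, 6] = (1 4)(3 8 6)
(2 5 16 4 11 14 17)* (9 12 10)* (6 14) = (2 5 16 4 11 6 14 17)(9 12 10) = [0, 1, 5, 3, 11, 16, 14, 7, 8, 12, 9, 6, 10, 13, 17, 15, 4, 2]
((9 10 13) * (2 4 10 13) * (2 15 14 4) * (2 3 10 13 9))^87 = (2 15 13 10 4 3 14) = [0, 1, 15, 14, 3, 5, 6, 7, 8, 9, 4, 11, 12, 10, 2, 13]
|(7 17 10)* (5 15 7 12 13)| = |(5 15 7 17 10 12 13)| = 7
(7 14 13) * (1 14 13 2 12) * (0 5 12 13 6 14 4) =(0 5 12 1 4)(2 13 7 6 14) =[5, 4, 13, 3, 0, 12, 14, 6, 8, 9, 10, 11, 1, 7, 2]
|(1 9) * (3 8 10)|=6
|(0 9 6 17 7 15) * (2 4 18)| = |(0 9 6 17 7 15)(2 4 18)| = 6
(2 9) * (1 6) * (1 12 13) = (1 6 12 13)(2 9) = [0, 6, 9, 3, 4, 5, 12, 7, 8, 2, 10, 11, 13, 1]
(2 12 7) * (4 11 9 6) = (2 12 7)(4 11 9 6) = [0, 1, 12, 3, 11, 5, 4, 2, 8, 6, 10, 9, 7]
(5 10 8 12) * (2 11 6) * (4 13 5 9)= (2 11 6)(4 13 5 10 8 12 9)= [0, 1, 11, 3, 13, 10, 2, 7, 12, 4, 8, 6, 9, 5]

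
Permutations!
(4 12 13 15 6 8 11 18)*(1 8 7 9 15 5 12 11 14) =(1 8 14)(4 11 18)(5 12 13)(6 7 9 15) =[0, 8, 2, 3, 11, 12, 7, 9, 14, 15, 10, 18, 13, 5, 1, 6, 16, 17, 4]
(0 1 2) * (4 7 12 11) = (0 1 2)(4 7 12 11) = [1, 2, 0, 3, 7, 5, 6, 12, 8, 9, 10, 4, 11]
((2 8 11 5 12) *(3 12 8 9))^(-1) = (2 12 3 9)(5 11 8) = [0, 1, 12, 9, 4, 11, 6, 7, 5, 2, 10, 8, 3]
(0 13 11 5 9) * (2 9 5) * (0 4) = (0 13 11 2 9 4) = [13, 1, 9, 3, 0, 5, 6, 7, 8, 4, 10, 2, 12, 11]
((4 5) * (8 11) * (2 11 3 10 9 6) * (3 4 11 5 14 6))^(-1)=(2 6 14 4 8 11 5)(3 9 10)=[0, 1, 6, 9, 8, 2, 14, 7, 11, 10, 3, 5, 12, 13, 4]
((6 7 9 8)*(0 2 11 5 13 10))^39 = (0 5)(2 13)(6 8 9 7)(10 11) = [5, 1, 13, 3, 4, 0, 8, 6, 9, 7, 11, 10, 12, 2]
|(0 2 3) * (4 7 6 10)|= |(0 2 3)(4 7 6 10)|= 12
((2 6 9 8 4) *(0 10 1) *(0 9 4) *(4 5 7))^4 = (0 8 9 1 10)(2 4 7 5 6) = [8, 10, 4, 3, 7, 6, 2, 5, 9, 1, 0]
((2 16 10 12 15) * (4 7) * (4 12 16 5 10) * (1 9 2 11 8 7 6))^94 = (1 4 10 2)(5 9 6 16)(7 8 11 15 12) = [0, 4, 1, 3, 10, 9, 16, 8, 11, 6, 2, 15, 7, 13, 14, 12, 5]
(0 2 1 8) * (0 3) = (0 2 1 8 3) = [2, 8, 1, 0, 4, 5, 6, 7, 3]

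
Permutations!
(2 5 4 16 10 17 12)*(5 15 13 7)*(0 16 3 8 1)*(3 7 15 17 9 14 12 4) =(0 16 10 9 14 12 2 17 4 7 5 3 8 1)(13 15) =[16, 0, 17, 8, 7, 3, 6, 5, 1, 14, 9, 11, 2, 15, 12, 13, 10, 4]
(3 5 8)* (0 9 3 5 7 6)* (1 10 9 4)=(0 4 1 10 9 3 7 6)(5 8)=[4, 10, 2, 7, 1, 8, 0, 6, 5, 3, 9]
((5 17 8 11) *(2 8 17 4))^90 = (17) = [0, 1, 2, 3, 4, 5, 6, 7, 8, 9, 10, 11, 12, 13, 14, 15, 16, 17]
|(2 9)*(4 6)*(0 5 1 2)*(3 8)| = |(0 5 1 2 9)(3 8)(4 6)| = 10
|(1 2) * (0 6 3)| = |(0 6 3)(1 2)| = 6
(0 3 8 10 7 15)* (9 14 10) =(0 3 8 9 14 10 7 15) =[3, 1, 2, 8, 4, 5, 6, 15, 9, 14, 7, 11, 12, 13, 10, 0]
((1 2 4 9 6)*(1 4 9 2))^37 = (2 9 6 4) = [0, 1, 9, 3, 2, 5, 4, 7, 8, 6]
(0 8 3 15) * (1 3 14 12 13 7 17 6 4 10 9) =[8, 3, 2, 15, 10, 5, 4, 17, 14, 1, 9, 11, 13, 7, 12, 0, 16, 6] =(0 8 14 12 13 7 17 6 4 10 9 1 3 15)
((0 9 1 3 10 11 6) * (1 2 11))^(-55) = [0, 10, 2, 1, 4, 5, 6, 7, 8, 9, 3, 11] = (11)(1 10 3)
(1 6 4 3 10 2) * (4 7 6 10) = (1 10 2)(3 4)(6 7) = [0, 10, 1, 4, 3, 5, 7, 6, 8, 9, 2]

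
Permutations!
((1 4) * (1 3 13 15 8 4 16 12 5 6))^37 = (1 12 6 16 5)(3 15 4 13 8) = [0, 12, 2, 15, 13, 1, 16, 7, 3, 9, 10, 11, 6, 8, 14, 4, 5]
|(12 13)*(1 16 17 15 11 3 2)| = 14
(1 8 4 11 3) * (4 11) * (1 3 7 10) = (1 8 11 7 10) = [0, 8, 2, 3, 4, 5, 6, 10, 11, 9, 1, 7]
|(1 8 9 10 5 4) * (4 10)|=|(1 8 9 4)(5 10)|=4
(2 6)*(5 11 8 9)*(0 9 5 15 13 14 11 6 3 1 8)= [9, 8, 3, 1, 4, 6, 2, 7, 5, 15, 10, 0, 12, 14, 11, 13]= (0 9 15 13 14 11)(1 8 5 6 2 3)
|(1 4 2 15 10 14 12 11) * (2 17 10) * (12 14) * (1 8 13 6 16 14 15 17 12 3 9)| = 15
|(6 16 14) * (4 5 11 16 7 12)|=|(4 5 11 16 14 6 7 12)|=8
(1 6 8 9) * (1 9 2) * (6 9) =(1 9 6 8 2) =[0, 9, 1, 3, 4, 5, 8, 7, 2, 6]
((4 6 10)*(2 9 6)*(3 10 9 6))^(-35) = (2 6 9 3 10 4) = [0, 1, 6, 10, 2, 5, 9, 7, 8, 3, 4]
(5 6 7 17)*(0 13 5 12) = [13, 1, 2, 3, 4, 6, 7, 17, 8, 9, 10, 11, 0, 5, 14, 15, 16, 12] = (0 13 5 6 7 17 12)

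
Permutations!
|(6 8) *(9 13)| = 2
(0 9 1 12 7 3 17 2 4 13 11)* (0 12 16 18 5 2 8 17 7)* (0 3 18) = (0 9 1 16)(2 4 13 11 12 3 7 18 5)(8 17) = [9, 16, 4, 7, 13, 2, 6, 18, 17, 1, 10, 12, 3, 11, 14, 15, 0, 8, 5]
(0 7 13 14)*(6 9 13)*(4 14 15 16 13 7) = (0 4 14)(6 9 7)(13 15 16) = [4, 1, 2, 3, 14, 5, 9, 6, 8, 7, 10, 11, 12, 15, 0, 16, 13]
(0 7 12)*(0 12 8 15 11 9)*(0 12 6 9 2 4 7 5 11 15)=(15)(0 5 11 2 4 7 8)(6 9 12)=[5, 1, 4, 3, 7, 11, 9, 8, 0, 12, 10, 2, 6, 13, 14, 15]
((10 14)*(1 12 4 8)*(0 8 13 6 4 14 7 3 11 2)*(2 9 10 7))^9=(0 10 11 7 12 8 2 9 3 14 1)=[10, 0, 9, 14, 4, 5, 6, 12, 2, 3, 11, 7, 8, 13, 1]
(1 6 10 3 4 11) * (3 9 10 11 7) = (1 6 11)(3 4 7)(9 10) = [0, 6, 2, 4, 7, 5, 11, 3, 8, 10, 9, 1]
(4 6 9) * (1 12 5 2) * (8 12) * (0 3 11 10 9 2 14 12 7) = (0 3 11 10 9 4 6 2 1 8 7)(5 14 12) = [3, 8, 1, 11, 6, 14, 2, 0, 7, 4, 9, 10, 5, 13, 12]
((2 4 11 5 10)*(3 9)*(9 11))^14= (11)= [0, 1, 2, 3, 4, 5, 6, 7, 8, 9, 10, 11]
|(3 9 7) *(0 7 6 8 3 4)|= |(0 7 4)(3 9 6 8)|= 12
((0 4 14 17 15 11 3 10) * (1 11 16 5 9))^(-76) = (0 1 15)(3 5 14)(4 11 16)(9 17 10) = [1, 15, 2, 5, 11, 14, 6, 7, 8, 17, 9, 16, 12, 13, 3, 0, 4, 10]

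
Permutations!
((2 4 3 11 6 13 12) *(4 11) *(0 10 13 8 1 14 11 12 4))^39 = (0 3 4 13 10)(1 8 6 11 14)(2 12) = [3, 8, 12, 4, 13, 5, 11, 7, 6, 9, 0, 14, 2, 10, 1]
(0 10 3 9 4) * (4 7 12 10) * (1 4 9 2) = (0 9 7 12 10 3 2 1 4) = [9, 4, 1, 2, 0, 5, 6, 12, 8, 7, 3, 11, 10]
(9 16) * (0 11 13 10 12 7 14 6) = (0 11 13 10 12 7 14 6)(9 16) = [11, 1, 2, 3, 4, 5, 0, 14, 8, 16, 12, 13, 7, 10, 6, 15, 9]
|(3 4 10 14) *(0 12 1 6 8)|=|(0 12 1 6 8)(3 4 10 14)|=20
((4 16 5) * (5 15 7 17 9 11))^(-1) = (4 5 11 9 17 7 15 16) = [0, 1, 2, 3, 5, 11, 6, 15, 8, 17, 10, 9, 12, 13, 14, 16, 4, 7]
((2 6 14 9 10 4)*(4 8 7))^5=(2 8 14 4 10 6 7 9)=[0, 1, 8, 3, 10, 5, 7, 9, 14, 2, 6, 11, 12, 13, 4]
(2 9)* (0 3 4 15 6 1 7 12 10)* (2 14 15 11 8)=(0 3 4 11 8 2 9 14 15 6 1 7 12 10)=[3, 7, 9, 4, 11, 5, 1, 12, 2, 14, 0, 8, 10, 13, 15, 6]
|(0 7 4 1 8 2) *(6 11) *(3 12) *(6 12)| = |(0 7 4 1 8 2)(3 6 11 12)| = 12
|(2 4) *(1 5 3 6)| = |(1 5 3 6)(2 4)| = 4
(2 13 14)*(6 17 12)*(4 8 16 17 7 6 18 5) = (2 13 14)(4 8 16 17 12 18 5)(6 7) = [0, 1, 13, 3, 8, 4, 7, 6, 16, 9, 10, 11, 18, 14, 2, 15, 17, 12, 5]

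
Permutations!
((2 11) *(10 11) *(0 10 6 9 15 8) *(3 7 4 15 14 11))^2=(0 3 4 8 10 7 15)(2 9 11 6 14)=[3, 1, 9, 4, 8, 5, 14, 15, 10, 11, 7, 6, 12, 13, 2, 0]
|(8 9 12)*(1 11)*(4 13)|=6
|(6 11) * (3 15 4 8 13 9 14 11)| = |(3 15 4 8 13 9 14 11 6)| = 9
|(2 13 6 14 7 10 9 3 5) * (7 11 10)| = 9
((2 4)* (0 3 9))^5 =(0 9 3)(2 4) =[9, 1, 4, 0, 2, 5, 6, 7, 8, 3]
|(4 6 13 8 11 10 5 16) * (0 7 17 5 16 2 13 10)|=8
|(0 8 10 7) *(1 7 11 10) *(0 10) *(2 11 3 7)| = |(0 8 1 2 11)(3 7 10)| = 15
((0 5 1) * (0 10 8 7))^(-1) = [7, 5, 2, 3, 4, 0, 6, 8, 10, 9, 1] = (0 7 8 10 1 5)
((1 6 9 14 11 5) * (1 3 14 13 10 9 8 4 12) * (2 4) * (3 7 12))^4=(1 4 5 6 3 7 8 14 12 2 11)(9 13 10)=[0, 4, 11, 7, 5, 6, 3, 8, 14, 13, 9, 1, 2, 10, 12]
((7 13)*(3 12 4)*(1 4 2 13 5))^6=(1 7 2 3)(4 5 13 12)=[0, 7, 3, 1, 5, 13, 6, 2, 8, 9, 10, 11, 4, 12]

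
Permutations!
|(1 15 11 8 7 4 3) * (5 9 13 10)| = |(1 15 11 8 7 4 3)(5 9 13 10)| = 28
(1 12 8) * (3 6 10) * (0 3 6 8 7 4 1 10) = (0 3 8 10 6)(1 12 7 4) = [3, 12, 2, 8, 1, 5, 0, 4, 10, 9, 6, 11, 7]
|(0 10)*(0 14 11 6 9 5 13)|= 8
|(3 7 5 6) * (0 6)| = 5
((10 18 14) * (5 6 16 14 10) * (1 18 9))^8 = (18) = [0, 1, 2, 3, 4, 5, 6, 7, 8, 9, 10, 11, 12, 13, 14, 15, 16, 17, 18]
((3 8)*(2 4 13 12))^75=(2 12 13 4)(3 8)=[0, 1, 12, 8, 2, 5, 6, 7, 3, 9, 10, 11, 13, 4]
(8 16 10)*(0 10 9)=(0 10 8 16 9)=[10, 1, 2, 3, 4, 5, 6, 7, 16, 0, 8, 11, 12, 13, 14, 15, 9]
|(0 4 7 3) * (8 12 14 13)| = |(0 4 7 3)(8 12 14 13)| = 4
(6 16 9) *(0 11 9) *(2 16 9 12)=(0 11 12 2 16)(6 9)=[11, 1, 16, 3, 4, 5, 9, 7, 8, 6, 10, 12, 2, 13, 14, 15, 0]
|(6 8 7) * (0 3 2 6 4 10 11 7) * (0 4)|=9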